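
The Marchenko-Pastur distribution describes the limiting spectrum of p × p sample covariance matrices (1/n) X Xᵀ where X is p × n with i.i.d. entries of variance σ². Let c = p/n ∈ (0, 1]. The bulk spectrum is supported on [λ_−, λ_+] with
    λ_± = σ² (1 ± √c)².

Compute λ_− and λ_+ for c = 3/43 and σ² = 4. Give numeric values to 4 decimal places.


c = 3/43 = 0.069767; √c = 0.264135.
λ_− = σ² (1 − √c)² = 4 · (1 − 0.264135)² = 4 · (0.735865)² = 2.165988.
λ_+ = σ² (1 + √c)² = 4 · (1 + 0.264135)² = 4 · (1.264135)² = 6.392152.

Rounded to 4 decimal places: λ_− ≈ 2.1660, λ_+ ≈ 6.3922.


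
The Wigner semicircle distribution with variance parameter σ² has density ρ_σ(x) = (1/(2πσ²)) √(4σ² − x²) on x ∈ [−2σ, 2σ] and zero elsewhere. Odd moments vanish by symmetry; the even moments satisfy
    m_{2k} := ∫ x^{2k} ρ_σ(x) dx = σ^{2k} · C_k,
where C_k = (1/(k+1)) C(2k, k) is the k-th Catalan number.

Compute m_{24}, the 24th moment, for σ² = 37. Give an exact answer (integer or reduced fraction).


By the scaled semicircle moment identity, m_{2k} = σ^{2k} · C_k with k = 12.
C_12 = (1/(k+1)) · C(2k, k) = (1/13) · C(24, 12) = (1/13) · 2704156 = 208012.
σ^{2k} = (σ²)^k = (37)^12 = 6582952005840035281.

Therefore m_{24} = σ^{24} · C_12 = 6582952005840035281 · 208012 = 1369333012638797418871372.


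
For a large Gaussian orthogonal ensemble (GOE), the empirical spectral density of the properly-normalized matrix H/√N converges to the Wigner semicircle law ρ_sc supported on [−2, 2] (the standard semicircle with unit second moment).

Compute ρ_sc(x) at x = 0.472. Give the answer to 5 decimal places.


ρ_sc(x) = (1/(2π)) √(4 − x²). With x = 0.472:
  4 − x² = 4 − (0.472)² = 4 − 0.222784 = 3.777216.
  √(4 − x²) = 1.943506.
  1/(2π) = 0.159155.
  ρ_sc(0.472) = 0.159155 · 1.943506 = 0.309319.

Rounded to 5 decimal places: ρ_sc(0.472) ≈ 0.30932.


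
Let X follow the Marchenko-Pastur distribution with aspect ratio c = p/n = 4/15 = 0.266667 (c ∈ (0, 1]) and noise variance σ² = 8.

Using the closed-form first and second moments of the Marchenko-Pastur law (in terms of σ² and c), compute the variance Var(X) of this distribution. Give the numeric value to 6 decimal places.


Recall the MP moments m_1 = E[X] = σ² and m_2 = E[X²] = σ⁴ (1 + c).
m_1 = E[X] = σ² = 8, so m_1² = 64.
m_2 = E[X²] = σ⁴ (1 + c) = 64 · (1 + 0.266667) = 64 · 1.266667 = 81.066667.
(Note m_2 − m_1² simplifies to c · σ⁴ = 0.266667 · 64.)

Var(X) = m_2 − m_1² = 81.066667 − 64 = 17.066667.


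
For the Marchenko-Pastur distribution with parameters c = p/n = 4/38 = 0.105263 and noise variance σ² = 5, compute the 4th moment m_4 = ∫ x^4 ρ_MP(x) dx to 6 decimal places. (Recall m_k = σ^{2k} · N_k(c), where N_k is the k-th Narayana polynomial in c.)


E[X⁴] = σ⁸ (1 + 6c + 6c² + c³) (fourth MP moment). With σ² = 5 (so σ⁸ = 625) and c = 4/38 = 0.105263: E[X⁴] = 625 · (1 + 6·0.105263 + 6·(0.105263)² + (0.105263)³) = 625 · 1.699227.

So E[X^4] = 1062.017058.


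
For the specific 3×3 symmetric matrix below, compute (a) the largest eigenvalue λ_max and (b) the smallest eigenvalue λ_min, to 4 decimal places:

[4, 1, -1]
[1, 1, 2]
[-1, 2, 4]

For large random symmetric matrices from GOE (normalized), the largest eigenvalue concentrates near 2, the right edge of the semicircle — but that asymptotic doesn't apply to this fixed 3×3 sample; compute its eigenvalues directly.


Since M is real symmetric, all three eigenvalues are real; they are the roots of det(λI − M) = λ³ − (tr M) λ² + s λ − det M, where s is the sum of the principal 2×2 minors.
tr M = 4 + 1 + 4 = 9.
s = (4·1 − 1²) + (4·4 − (-1)²) + (1·4 − 2²) = 3 + 15 + 0 = 18.
det M (expand along row 1) = 4·0 − 1·6 + (-1)·3 = -9.
Characteristic polynomial: λ³ − 9λ² + 18λ + 9 = 0.
Substitute λ = y + (tr M)/3 = y + 3.000000 to remove the quadratic term: y³ + p·y + q = 0 with p = s − (tr M)²/3 = -9.000000 and q = −2(tr M)³/27 + (tr M)·s/3 − det M = 9.000000.
Three real roots ⇒ use the trigonometric (Viète) form: r = 2√(−p/3) = 3.464102, φ = arccos(3q/(p·r)) = arccos(-0.866025) = 2.617994 rad.
y_k = r·cos(φ/3 − 2πk/3) for k = 0, 1, 2 gives y = 2.226682, 1.184793, -3.411474.
λ_k = y_k + 3.000000 gives λ = 5.2267, 4.1848, -0.4115 (check: the sum is 9.0000 = tr M).

Hence λ_max = 5.2267 and λ_min = -0.4115.


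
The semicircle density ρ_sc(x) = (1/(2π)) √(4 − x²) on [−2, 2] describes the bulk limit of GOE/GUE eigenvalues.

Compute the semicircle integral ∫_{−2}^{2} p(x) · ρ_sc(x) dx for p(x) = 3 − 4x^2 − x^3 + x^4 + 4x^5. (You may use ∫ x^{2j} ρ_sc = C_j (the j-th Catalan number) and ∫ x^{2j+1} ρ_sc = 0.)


Write p(x) = Σ a_i x^i, split into monomials and integrate each against ρ_sc separately.
Using ∫ x^{2j} ρ_sc = C_j = (1/(j+1)) C(2j, j) (Catalan numbers) and ∫ x^{2j+1} ρ_sc = 0 (odd monomials vanish by symmetry):
  i = 0 (even): a_0 · C_{0} = 3 · 1 = 3
  i = 2 (even): a_2 · C_{1} = -4 · 1 = -4
  i = 3 (odd): ∫ x^3 ρ_sc = 0 (vanishes)
  i = 4 (even): a_4 · C_{2} = 1 · 2 = 2
  i = 5 (odd): ∫ x^5 ρ_sc = 0 (vanishes)

Summing the contributions: ∫_{−2}^{2} p(x) ρ_sc(x) dx = 3 + (-4) + 2 = 1.


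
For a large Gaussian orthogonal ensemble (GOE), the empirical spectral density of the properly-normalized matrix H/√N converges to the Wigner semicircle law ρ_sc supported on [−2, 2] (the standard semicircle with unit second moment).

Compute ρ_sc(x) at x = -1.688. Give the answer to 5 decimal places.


ρ_sc(x) = (1/(2π)) √(4 − x²). With x = -1.688:
  4 − x² = 4 − (-1.688)² = 4 − 2.849344 = 1.150656.
  √(4 − x²) = 1.072686.
  1/(2π) = 0.159155.
  ρ_sc(-1.688) = 0.159155 · 1.072686 = 0.170723.

Rounded to 5 decimal places: ρ_sc(-1.688) ≈ 0.17072.


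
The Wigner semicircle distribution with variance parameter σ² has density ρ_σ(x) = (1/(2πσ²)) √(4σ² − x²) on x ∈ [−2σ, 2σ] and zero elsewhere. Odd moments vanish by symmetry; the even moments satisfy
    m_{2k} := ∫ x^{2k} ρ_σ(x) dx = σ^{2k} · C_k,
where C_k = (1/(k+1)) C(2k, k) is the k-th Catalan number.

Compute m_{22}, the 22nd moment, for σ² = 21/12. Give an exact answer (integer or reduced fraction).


By the scaled semicircle moment identity, m_{2k} = σ^{2k} · C_k with k = 11.
C_11 = (1/(k+1)) · C(2k, k) = (1/12) · C(22, 11) = (1/12) · 705432 = 58786.
σ^{2k} = (σ²)^k = (21/12)^11 = 1977326743/4194304.

Therefore m_{22} = σ^{22} · C_11 = (1977326743/4194304) · 58786 = 58119564956999/2097152.


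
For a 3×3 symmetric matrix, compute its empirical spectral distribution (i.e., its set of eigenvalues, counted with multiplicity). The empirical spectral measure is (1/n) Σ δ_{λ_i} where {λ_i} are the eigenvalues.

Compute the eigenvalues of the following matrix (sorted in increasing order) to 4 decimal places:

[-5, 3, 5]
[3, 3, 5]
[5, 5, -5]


Since M is real symmetric, all three eigenvalues are real; they are the roots of det(λI − M) = λ³ − (tr M) λ² + s λ − det M, where s is the sum of the principal 2×2 minors.
tr M = -5 + 3 + (-5) = -7.
s = ((-5)·3 − 3²) + ((-5)·(-5) − 5²) + (3·(-5) − 5²) = -24 + 0 + (-40) = -64.
det M (expand along row 1) = (-5)·(-40) − 3·(-40) + 5·0 = 320.
Characteristic polynomial: λ³ + 7λ² − 64λ − 320 = 0.
Substitute λ = y + (tr M)/3 = y − 2.333333 to remove the quadratic term: y³ + p·y + q = 0 with p = s − (tr M)²/3 = -80.333333 and q = −2(tr M)³/27 + (tr M)·s/3 − det M = -145.259259.
Three real roots ⇒ use the trigonometric (Viète) form: r = 2√(−p/3) = 10.349450, φ = arccos(3q/(p·r)) = arccos(0.524146) = 1.019085 rad.
y_k = r·cos(φ/3 − 2πk/3) for k = 0, 1, 2 gives y = 9.758045, -1.892594, -7.865451.
λ_k = y_k − 2.333333 gives λ = 7.4247, -4.2259, -10.1988 (check: the sum is -7.0000 = tr M).

Eigenvalues sorted in increasing order: [-10.1988, -4.2259, 7.4247].


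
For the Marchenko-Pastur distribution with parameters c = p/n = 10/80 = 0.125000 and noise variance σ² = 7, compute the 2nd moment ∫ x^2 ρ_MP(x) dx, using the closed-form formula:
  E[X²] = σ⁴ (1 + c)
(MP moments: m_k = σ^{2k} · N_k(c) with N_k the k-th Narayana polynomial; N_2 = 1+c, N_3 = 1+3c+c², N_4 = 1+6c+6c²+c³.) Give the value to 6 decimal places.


E[X²] = σ⁴ (1 + c) (second MP moment). With σ² = 7 (so σ⁴ = 49) and c = 10/80 = 0.125000: E[X²] = 49 · (1 + 0.125000) = 49 · 1.125000.

So E[X^2] = 55.125000.


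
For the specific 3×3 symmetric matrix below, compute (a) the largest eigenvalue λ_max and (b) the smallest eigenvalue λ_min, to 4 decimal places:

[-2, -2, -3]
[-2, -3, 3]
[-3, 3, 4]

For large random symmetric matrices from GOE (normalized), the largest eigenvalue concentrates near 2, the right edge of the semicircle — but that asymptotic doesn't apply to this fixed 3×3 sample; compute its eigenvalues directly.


Since M is real symmetric, all three eigenvalues are real; they are the roots of det(λI − M) = λ³ − (tr M) λ² + s λ − det M, where s is the sum of the principal 2×2 minors.
tr M = -2 + (-3) + 4 = -1.
s = ((-2)·(-3) − (-2)²) + ((-2)·4 − (-3)²) + ((-3)·4 − 3²) = 2 + (-17) + (-21) = -36.
det M (expand along row 1) = (-2)·(-21) − (-2)·1 + (-3)·(-15) = 89.
Characteristic polynomial: λ³ + λ² − 36λ − 89 = 0.
Substitute λ = y + (tr M)/3 = y − 0.333333 to remove the quadratic term: y³ + p·y + q = 0 with p = s − (tr M)²/3 = -36.333333 and q = −2(tr M)³/27 + (tr M)·s/3 − det M = -76.925926.
Three real roots ⇒ use the trigonometric (Viète) form: r = 2√(−p/3) = 6.960204, φ = arccos(3q/(p·r)) = arccos(0.912571) = 0.421268 rad.
y_k = r·cos(φ/3 − 2πk/3) for k = 0, 1, 2 gives y = 6.891695, -2.602199, -4.289496.
λ_k = y_k − 0.333333 gives λ = 6.5584, -2.9355, -4.6228 (check: the sum is -1.0000 = tr M).

Hence λ_max = 6.5584 and λ_min = -4.6228.


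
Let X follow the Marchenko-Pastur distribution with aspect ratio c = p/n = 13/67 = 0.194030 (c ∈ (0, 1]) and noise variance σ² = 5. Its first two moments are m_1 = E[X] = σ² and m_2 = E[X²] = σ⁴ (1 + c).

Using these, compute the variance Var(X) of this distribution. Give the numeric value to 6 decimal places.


m_1 = E[X] = σ² = 5, so m_1² = 25.
m_2 = E[X²] = σ⁴ (1 + c) = 25 · (1 + 0.194030) = 25 · 1.194030 = 29.850746.
(Note m_2 − m_1² simplifies to c · σ⁴ = 0.194030 · 25.)

Var(X) = m_2 − m_1² = 29.850746 − 25 = 4.850746.


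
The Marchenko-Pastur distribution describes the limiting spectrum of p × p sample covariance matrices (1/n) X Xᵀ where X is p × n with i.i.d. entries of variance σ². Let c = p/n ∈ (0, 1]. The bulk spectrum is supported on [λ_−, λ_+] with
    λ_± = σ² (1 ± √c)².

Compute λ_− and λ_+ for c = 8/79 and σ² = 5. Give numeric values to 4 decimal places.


c = 8/79 = 0.101266; √c = 0.318223.
λ_− = σ² (1 − √c)² = 5 · (1 − 0.318223)² = 5 · (0.681777)² = 2.324100.
λ_+ = σ² (1 + √c)² = 5 · (1 + 0.318223)² = 5 · (1.318223)² = 8.688558.

Rounded to 4 decimal places: λ_− ≈ 2.3241, λ_+ ≈ 8.6886.


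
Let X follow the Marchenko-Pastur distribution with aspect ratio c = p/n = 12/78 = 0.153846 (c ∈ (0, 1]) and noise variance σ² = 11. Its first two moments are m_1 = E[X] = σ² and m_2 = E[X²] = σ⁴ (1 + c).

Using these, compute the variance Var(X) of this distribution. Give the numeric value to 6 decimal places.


m_1 = E[X] = σ² = 11, so m_1² = 121.
m_2 = E[X²] = σ⁴ (1 + c) = 121 · (1 + 0.153846) = 121 · 1.153846 = 139.615385.
(Note m_2 − m_1² simplifies to c · σ⁴ = 0.153846 · 121.)

Var(X) = m_2 − m_1² = 139.615385 − 121 = 18.615385.


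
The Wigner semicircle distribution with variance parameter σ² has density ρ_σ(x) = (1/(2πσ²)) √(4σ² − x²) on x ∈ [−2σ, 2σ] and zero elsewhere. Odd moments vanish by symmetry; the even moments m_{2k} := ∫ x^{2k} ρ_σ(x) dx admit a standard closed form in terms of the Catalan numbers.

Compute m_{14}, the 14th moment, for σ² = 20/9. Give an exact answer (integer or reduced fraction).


By the scaled semicircle moment identity, m_{2k} = σ^{2k} · C_k with k = 7.
C_7 = (1/(k+1)) · C(2k, k) = (1/8) · C(14, 7) = (1/8) · 3432 = 429.
σ^{2k} = (σ²)^k = (20/9)^7 = 1280000000/4782969.

Therefore m_{14} = σ^{14} · C_7 = (1280000000/4782969) · 429 = 183040000000/1594323.


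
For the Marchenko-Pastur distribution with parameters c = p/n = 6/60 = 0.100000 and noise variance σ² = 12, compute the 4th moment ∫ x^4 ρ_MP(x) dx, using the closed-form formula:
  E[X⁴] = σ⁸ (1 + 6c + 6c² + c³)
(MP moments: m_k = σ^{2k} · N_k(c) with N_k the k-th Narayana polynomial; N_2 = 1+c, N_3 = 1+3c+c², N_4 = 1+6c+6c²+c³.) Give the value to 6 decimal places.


E[X⁴] = σ⁸ (1 + 6c + 6c² + c³) (fourth MP moment). With σ² = 12 (so σ⁸ = 20736) and c = 6/60 = 0.100000: E[X⁴] = 20736 · (1 + 6·0.100000 + 6·(0.100000)² + (0.100000)³) = 20736 · 1.661000.

So E[X^4] = 34442.496000.


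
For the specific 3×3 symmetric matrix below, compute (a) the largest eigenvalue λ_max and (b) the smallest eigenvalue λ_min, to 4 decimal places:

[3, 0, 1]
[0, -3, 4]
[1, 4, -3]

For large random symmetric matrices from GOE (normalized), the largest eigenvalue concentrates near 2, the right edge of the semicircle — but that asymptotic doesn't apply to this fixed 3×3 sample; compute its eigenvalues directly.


Since M is real symmetric, all three eigenvalues are real; they are the roots of det(λI − M) = λ³ − (tr M) λ² + s λ − det M, where s is the sum of the principal 2×2 minors.
tr M = 3 + (-3) + (-3) = -3.
s = (3·(-3) − 0²) + (3·(-3) − 1²) + ((-3)·(-3) − 4²) = -9 + (-10) + (-7) = -26.
det M (expand along row 1) = 3·(-7) − 0·(-4) + 1·3 = -18.
Characteristic polynomial: λ³ + 3λ² − 26λ + 18 = 0.
Substitute λ = y + (tr M)/3 = y − 1.000000 to remove the quadratic term: y³ + p·y + q = 0 with p = s − (tr M)²/3 = -29.000000 and q = −2(tr M)³/27 + (tr M)·s/3 − det M = 46.000000.
Three real roots ⇒ use the trigonometric (Viète) form: r = 2√(−p/3) = 6.218253, φ = arccos(3q/(p·r)) = arccos(-0.765267) = 2.442252 rad.
y_k = r·cos(φ/3 − 2πk/3) for k = 0, 1, 2 gives y = 4.269047, 1.781013, -6.050060.
λ_k = y_k − 1.000000 gives λ = 3.2690, 0.7810, -7.0501 (check: the sum is -3.0000 = tr M).

Hence λ_max = 3.2690 and λ_min = -7.0501.


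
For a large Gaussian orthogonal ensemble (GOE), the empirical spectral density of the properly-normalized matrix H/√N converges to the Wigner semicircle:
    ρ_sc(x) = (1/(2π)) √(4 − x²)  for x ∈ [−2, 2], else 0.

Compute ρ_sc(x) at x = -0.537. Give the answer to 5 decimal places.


ρ_sc(x) = (1/(2π)) √(4 − x²). With x = -0.537:
  4 − x² = 4 − (-0.537)² = 4 − 0.288369 = 3.711631.
  √(4 − x²) = 1.926559.
  1/(2π) = 0.159155.
  ρ_sc(-0.537) = 0.159155 · 1.926559 = 0.306621.

Rounded to 5 decimal places: ρ_sc(-0.537) ≈ 0.30662.


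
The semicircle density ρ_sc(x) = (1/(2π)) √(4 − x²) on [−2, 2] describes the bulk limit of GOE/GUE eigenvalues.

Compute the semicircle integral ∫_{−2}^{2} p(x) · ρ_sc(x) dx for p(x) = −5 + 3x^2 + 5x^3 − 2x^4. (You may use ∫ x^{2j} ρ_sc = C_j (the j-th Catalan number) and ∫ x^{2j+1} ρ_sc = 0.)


Write p(x) = Σ a_i x^i, split into monomials and integrate each against ρ_sc separately.
Using ∫ x^{2j} ρ_sc = C_j = (1/(j+1)) C(2j, j) (Catalan numbers) and ∫ x^{2j+1} ρ_sc = 0 (odd monomials vanish by symmetry):
  i = 0 (even): a_0 · C_{0} = -5 · 1 = -5
  i = 2 (even): a_2 · C_{1} = 3 · 1 = 3
  i = 3 (odd): ∫ x^3 ρ_sc = 0 (vanishes)
  i = 4 (even): a_4 · C_{2} = -2 · 2 = -4

Summing the contributions: ∫_{−2}^{2} p(x) ρ_sc(x) dx = (-5) + 3 + (-4) = -6.


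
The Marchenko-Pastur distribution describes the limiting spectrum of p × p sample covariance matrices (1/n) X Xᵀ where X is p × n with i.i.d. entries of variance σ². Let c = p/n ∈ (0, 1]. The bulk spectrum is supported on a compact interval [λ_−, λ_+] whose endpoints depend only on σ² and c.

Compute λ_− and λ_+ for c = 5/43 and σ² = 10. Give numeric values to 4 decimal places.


c = 5/43 = 0.116279; √c = 0.340997.
λ_− = σ² (1 − √c)² = 10 · (1 − 0.340997)² = 10 · (0.659003)² = 4.342847.
λ_+ = σ² (1 + √c)² = 10 · (1 + 0.340997)² = 10 · (1.340997)² = 17.982734.

Rounded to 4 decimal places: λ_− ≈ 4.3428, λ_+ ≈ 17.9827.


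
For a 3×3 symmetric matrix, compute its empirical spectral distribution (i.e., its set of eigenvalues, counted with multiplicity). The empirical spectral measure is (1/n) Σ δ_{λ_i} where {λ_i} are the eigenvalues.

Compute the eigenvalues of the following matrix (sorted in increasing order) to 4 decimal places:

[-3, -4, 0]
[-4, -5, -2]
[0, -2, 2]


Since M is real symmetric, all three eigenvalues are real; they are the roots of det(λI − M) = λ³ − (tr M) λ² + s λ − det M, where s is the sum of the principal 2×2 minors.
tr M = -3 + (-5) + 2 = -6.
s = ((-3)·(-5) − (-4)²) + ((-3)·2 − 0²) + ((-5)·2 − (-2)²) = -1 + (-6) + (-14) = -21.
det M (expand along row 1) = (-3)·(-14) − (-4)·(-8) + 0·8 = 10.
Characteristic polynomial: λ³ + 6λ² − 21λ − 10 = 0.
Substitute λ = y + (tr M)/3 = y − 2.000000 to remove the quadratic term: y³ + p·y + q = 0 with p = s − (tr M)²/3 = -33.000000 and q = −2(tr M)³/27 + (tr M)·s/3 − det M = 48.000000.
Three real roots ⇒ use the trigonometric (Viète) form: r = 2√(−p/3) = 6.633250, φ = arccos(3q/(p·r)) = arccos(-0.657843) = 2.288747 rad.
y_k = r·cos(φ/3 − 2πk/3) for k = 0, 1, 2 gives y = 4.794673, 1.572340, -6.367013.
λ_k = y_k − 2.000000 gives λ = 2.7947, -0.4277, -8.3670 (check: the sum is -6.0000 = tr M).

Eigenvalues sorted in increasing order: [-8.3670, -0.4277, 2.7947].


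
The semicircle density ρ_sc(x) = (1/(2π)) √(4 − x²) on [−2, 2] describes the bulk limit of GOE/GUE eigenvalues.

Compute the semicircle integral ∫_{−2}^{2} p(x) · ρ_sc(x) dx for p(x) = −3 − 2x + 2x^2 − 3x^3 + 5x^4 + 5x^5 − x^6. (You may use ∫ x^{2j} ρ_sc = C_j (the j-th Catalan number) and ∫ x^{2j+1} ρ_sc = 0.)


Write p(x) = Σ a_i x^i, split into monomials and integrate each against ρ_sc separately.
Using ∫ x^{2j} ρ_sc = C_j = (1/(j+1)) C(2j, j) (Catalan numbers) and ∫ x^{2j+1} ρ_sc = 0 (odd monomials vanish by symmetry):
  i = 0 (even): a_0 · C_{0} = -3 · 1 = -3
  i = 1 (odd): ∫ x^1 ρ_sc = 0 (vanishes)
  i = 2 (even): a_2 · C_{1} = 2 · 1 = 2
  i = 3 (odd): ∫ x^3 ρ_sc = 0 (vanishes)
  i = 4 (even): a_4 · C_{2} = 5 · 2 = 10
  i = 5 (odd): ∫ x^5 ρ_sc = 0 (vanishes)
  i = 6 (even): a_6 · C_{3} = -1 · 5 = -5

Summing the contributions: ∫_{−2}^{2} p(x) ρ_sc(x) dx = (-3) + 2 + 10 + (-5) = 4.


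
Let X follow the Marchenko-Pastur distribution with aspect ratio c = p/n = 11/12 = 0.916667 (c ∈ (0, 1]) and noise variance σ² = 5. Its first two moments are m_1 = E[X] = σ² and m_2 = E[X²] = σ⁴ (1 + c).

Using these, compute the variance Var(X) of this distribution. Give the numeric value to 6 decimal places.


m_1 = E[X] = σ² = 5, so m_1² = 25.
m_2 = E[X²] = σ⁴ (1 + c) = 25 · (1 + 0.916667) = 25 · 1.916667 = 47.916667.
(Note m_2 − m_1² simplifies to c · σ⁴ = 0.916667 · 25.)

Var(X) = m_2 − m_1² = 47.916667 − 25 = 22.916667.


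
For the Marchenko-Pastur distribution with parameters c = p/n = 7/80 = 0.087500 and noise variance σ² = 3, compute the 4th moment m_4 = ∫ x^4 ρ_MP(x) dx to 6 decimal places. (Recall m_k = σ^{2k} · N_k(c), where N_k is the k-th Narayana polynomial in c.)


E[X⁴] = σ⁸ (1 + 6c + 6c² + c³) (fourth MP moment). With σ² = 3 (so σ⁸ = 81) and c = 7/80 = 0.087500: E[X⁴] = 81 · (1 + 6·0.087500 + 6·(0.087500)² + (0.087500)³) = 81 · 1.571607.

So E[X^4] = 127.300201.


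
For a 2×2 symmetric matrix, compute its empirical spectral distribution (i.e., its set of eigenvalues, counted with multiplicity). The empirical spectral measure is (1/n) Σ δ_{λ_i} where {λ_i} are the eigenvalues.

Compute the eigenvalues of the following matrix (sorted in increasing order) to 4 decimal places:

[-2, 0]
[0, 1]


Since M is real symmetric, both eigenvalues are real; they are the roots of det(λI − M) = λ² − (tr M) λ + det M.
tr M = -2 + 1 = -1.
det M = (-2)·1 − 0² = -2 − 0 = -2.
Characteristic polynomial: λ² + λ − 2 = 0.
Discriminant Δ = (tr M)² − 4·det M = 1 − (-8) = 9; √Δ = 3.000000.
λ = (tr M ± √Δ)/2 = (-1 ± 3.000000)/2, giving (tr M − √Δ)/2 = -2.0000 and (tr M + √Δ)/2 = 1.0000.

Eigenvalues sorted in increasing order: [-2.0000, 1.0000].


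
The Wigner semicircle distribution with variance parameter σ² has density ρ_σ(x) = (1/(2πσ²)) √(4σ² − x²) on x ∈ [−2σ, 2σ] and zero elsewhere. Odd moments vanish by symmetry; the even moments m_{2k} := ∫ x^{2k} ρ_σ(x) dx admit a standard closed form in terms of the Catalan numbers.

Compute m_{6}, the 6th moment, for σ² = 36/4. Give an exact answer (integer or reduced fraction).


By the scaled semicircle moment identity, m_{2k} = σ^{2k} · C_k with k = 3.
C_3 = (1/(k+1)) · C(2k, k) = (1/4) · C(6, 3) = (1/4) · 20 = 5.
σ^{2k} = (σ²)^k = (36/4)^3 = 729.

Therefore m_{6} = σ^{6} · C_3 = 729 · 5 = 3645.


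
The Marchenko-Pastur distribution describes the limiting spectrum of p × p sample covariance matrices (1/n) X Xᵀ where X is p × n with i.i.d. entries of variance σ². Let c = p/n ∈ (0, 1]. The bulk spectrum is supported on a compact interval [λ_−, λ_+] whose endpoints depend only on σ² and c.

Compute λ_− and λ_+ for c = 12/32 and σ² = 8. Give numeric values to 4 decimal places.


c = 12/32 = 0.375000; √c = 0.612372.
λ_− = σ² (1 − √c)² = 8 · (1 − 0.612372)² = 8 · (0.387628)² = 1.202041.
λ_+ = σ² (1 + √c)² = 8 · (1 + 0.612372)² = 8 · (1.612372)² = 20.797959.

Rounded to 4 decimal places: λ_− ≈ 1.2020, λ_+ ≈ 20.7980.


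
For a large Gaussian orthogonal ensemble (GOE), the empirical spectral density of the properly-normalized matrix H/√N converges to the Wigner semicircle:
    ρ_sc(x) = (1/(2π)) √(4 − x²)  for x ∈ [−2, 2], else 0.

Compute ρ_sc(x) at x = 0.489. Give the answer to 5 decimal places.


ρ_sc(x) = (1/(2π)) √(4 − x²). With x = 0.489:
  4 − x² = 4 − (0.489)² = 4 − 0.239121 = 3.760879.
  √(4 − x²) = 1.939299.
  1/(2π) = 0.159155.
  ρ_sc(0.489) = 0.159155 · 1.939299 = 0.308649.

Rounded to 5 decimal places: ρ_sc(0.489) ≈ 0.30865.


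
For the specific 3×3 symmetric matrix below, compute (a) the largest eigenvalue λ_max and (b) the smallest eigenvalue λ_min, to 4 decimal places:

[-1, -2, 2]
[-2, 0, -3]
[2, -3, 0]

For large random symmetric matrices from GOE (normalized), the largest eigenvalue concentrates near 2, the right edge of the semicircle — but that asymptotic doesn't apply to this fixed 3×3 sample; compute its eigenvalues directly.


Since M is real symmetric, all three eigenvalues are real; they are the roots of det(λI − M) = λ³ − (tr M) λ² + s λ − det M, where s is the sum of the principal 2×2 minors.
tr M = -1 + 0 + 0 = -1.
s = ((-1)·0 − (-2)²) + ((-1)·0 − 2²) + (0·0 − (-3)²) = -4 + (-4) + (-9) = -17.
det M (expand along row 1) = (-1)·(-9) − (-2)·6 + 2·6 = 33.
Characteristic polynomial: λ³ + λ² − 17λ − 33 = 0.
Substitute λ = y + (tr M)/3 = y − 0.333333 to remove the quadratic term: y³ + p·y + q = 0 with p = s − (tr M)²/3 = -17.333333 and q = −2(tr M)³/27 + (tr M)·s/3 − det M = -27.259259.
Three real roots ⇒ use the trigonometric (Viète) form: r = 2√(−p/3) = 4.807402, φ = arccos(3q/(p·r)) = arccos(0.981393) = 0.193211 rad.
y_k = r·cos(φ/3 − 2πk/3) for k = 0, 1, 2 gives y = 4.797435, -2.130768, -2.666667.
λ_k = y_k − 0.333333 gives λ = 4.4641, -2.4641, -3.0000 (check: the sum is -1.0000 = tr M).

Hence λ_max = 4.4641 and λ_min = -3.0000.


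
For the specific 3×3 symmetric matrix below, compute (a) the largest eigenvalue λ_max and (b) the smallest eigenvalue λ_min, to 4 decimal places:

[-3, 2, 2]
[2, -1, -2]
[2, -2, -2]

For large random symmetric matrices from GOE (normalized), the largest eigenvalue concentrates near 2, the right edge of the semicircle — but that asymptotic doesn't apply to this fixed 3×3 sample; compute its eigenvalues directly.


Since M is real symmetric, all three eigenvalues are real; they are the roots of det(λI − M) = λ³ − (tr M) λ² + s λ − det M, where s is the sum of the principal 2×2 minors.
tr M = -3 + (-1) + (-2) = -6.
s = ((-3)·(-1) − 2²) + ((-3)·(-2) − 2²) + ((-1)·(-2) − (-2)²) = -1 + 2 + (-2) = -1.
det M (expand along row 1) = (-3)·(-2) − 2·0 + 2·(-2) = 2.
Characteristic polynomial: λ³ + 6λ² − λ − 2 = 0.
Substitute λ = y + (tr M)/3 = y − 2.000000 to remove the quadratic term: y³ + p·y + q = 0 with p = s − (tr M)²/3 = -13.000000 and q = −2(tr M)³/27 + (tr M)·s/3 − det M = 16.000000.
Three real roots ⇒ use the trigonometric (Viète) form: r = 2√(−p/3) = 4.163332, φ = arccos(3q/(p·r)) = arccos(-0.886864) = 2.661308 rad.
y_k = r·cos(φ/3 − 2πk/3) for k = 0, 1, 2 gives y = 2.629813, 1.480279, -4.110092.
λ_k = y_k − 2.000000 gives λ = 0.6298, -0.5197, -6.1101 (check: the sum is -6.0000 = tr M).

Hence λ_max = 0.6298 and λ_min = -6.1101.


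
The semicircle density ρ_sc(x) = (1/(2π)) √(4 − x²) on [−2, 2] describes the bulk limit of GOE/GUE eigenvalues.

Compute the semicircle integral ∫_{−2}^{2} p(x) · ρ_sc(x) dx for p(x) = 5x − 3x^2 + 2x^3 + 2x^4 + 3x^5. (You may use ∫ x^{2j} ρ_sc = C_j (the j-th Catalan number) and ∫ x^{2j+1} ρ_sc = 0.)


Write p(x) = Σ a_i x^i, split into monomials and integrate each against ρ_sc separately.
Using ∫ x^{2j} ρ_sc = C_j = (1/(j+1)) C(2j, j) (Catalan numbers) and ∫ x^{2j+1} ρ_sc = 0 (odd monomials vanish by symmetry):
  i = 1 (odd): ∫ x^1 ρ_sc = 0 (vanishes)
  i = 2 (even): a_2 · C_{1} = -3 · 1 = -3
  i = 3 (odd): ∫ x^3 ρ_sc = 0 (vanishes)
  i = 4 (even): a_4 · C_{2} = 2 · 2 = 4
  i = 5 (odd): ∫ x^5 ρ_sc = 0 (vanishes)

Summing the contributions: ∫_{−2}^{2} p(x) ρ_sc(x) dx = (-3) + 4 = 1.


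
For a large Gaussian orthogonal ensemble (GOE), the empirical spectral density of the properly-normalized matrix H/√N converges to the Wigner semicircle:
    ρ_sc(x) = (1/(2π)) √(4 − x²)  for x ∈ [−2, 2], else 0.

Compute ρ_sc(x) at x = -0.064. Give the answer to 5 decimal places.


ρ_sc(x) = (1/(2π)) √(4 − x²). With x = -0.064:
  4 − x² = 4 − (-0.064)² = 4 − 0.004096 = 3.995904.
  √(4 − x²) = 1.998976.
  1/(2π) = 0.159155.
  ρ_sc(-0.064) = 0.159155 · 1.998976 = 0.318147.

Rounded to 5 decimal places: ρ_sc(-0.064) ≈ 0.31815.


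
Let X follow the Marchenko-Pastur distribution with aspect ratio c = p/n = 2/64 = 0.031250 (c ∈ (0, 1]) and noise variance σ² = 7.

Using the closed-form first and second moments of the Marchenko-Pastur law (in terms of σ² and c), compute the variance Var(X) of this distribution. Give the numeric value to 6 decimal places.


Recall the MP moments m_1 = E[X] = σ² and m_2 = E[X²] = σ⁴ (1 + c).
m_1 = E[X] = σ² = 7, so m_1² = 49.
m_2 = E[X²] = σ⁴ (1 + c) = 49 · (1 + 0.031250) = 49 · 1.031250 = 50.531250.
(Note m_2 − m_1² simplifies to c · σ⁴ = 0.031250 · 49.)

Var(X) = m_2 − m_1² = 50.531250 − 49 = 1.531250.


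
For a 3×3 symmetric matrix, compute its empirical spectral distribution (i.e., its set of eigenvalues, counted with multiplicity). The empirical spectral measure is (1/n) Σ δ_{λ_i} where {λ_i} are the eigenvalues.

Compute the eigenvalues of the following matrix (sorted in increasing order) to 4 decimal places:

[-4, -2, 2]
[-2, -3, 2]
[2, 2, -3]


Since M is real symmetric, all three eigenvalues are real; they are the roots of det(λI − M) = λ³ − (tr M) λ² + s λ − det M, where s is the sum of the principal 2×2 minors.
tr M = -4 + (-3) + (-3) = -10.
s = ((-4)·(-3) − (-2)²) + ((-4)·(-3) − 2²) + ((-3)·(-3) − 2²) = 8 + 8 + 5 = 21.
det M (expand along row 1) = (-4)·5 − (-2)·2 + 2·2 = -12.
Characteristic polynomial: λ³ + 10λ² + 21λ + 12 = 0.
Substitute λ = y + (tr M)/3 = y − 3.333333 to remove the quadratic term: y³ + p·y + q = 0 with p = s − (tr M)²/3 = -12.333333 and q = −2(tr M)³/27 + (tr M)·s/3 − det M = 16.074074.
Three real roots ⇒ use the trigonometric (Viète) form: r = 2√(−p/3) = 4.055175, φ = arccos(3q/(p·r)) = arccos(-0.964178) = 2.873123 rad.
y_k = r·cos(φ/3 − 2πk/3) for k = 0, 1, 2 gives y = 2.333333, 1.705615, -4.038948.
λ_k = y_k − 3.333333 gives λ = -1.0000, -1.6277, -7.3723 (check: the sum is -10.0000 = tr M).

Eigenvalues sorted in increasing order: [-7.3723, -1.6277, -1.0000].


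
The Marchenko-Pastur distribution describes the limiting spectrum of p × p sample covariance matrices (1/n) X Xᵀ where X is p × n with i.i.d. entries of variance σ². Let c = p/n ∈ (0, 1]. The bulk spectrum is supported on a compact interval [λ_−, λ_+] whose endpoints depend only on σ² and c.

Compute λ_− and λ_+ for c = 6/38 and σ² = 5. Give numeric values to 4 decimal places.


c = 6/38 = 0.157895; √c = 0.397360.
λ_− = σ² (1 − √c)² = 5 · (1 − 0.397360)² = 5 · (0.602640)² = 1.815877.
λ_+ = σ² (1 + √c)² = 5 · (1 + 0.397360)² = 5 · (1.397360)² = 9.763071.

Rounded to 4 decimal places: λ_− ≈ 1.8159, λ_+ ≈ 9.7631.


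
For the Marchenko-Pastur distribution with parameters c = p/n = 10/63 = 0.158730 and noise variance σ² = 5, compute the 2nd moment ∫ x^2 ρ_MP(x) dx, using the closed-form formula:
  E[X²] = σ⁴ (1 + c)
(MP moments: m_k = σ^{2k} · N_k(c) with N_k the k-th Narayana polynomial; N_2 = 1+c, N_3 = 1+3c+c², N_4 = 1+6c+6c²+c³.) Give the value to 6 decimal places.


E[X²] = σ⁴ (1 + c) (second MP moment). With σ² = 5 (so σ⁴ = 25) and c = 10/63 = 0.158730: E[X²] = 25 · (1 + 0.158730) = 25 · 1.158730.

So E[X^2] = 28.968254.


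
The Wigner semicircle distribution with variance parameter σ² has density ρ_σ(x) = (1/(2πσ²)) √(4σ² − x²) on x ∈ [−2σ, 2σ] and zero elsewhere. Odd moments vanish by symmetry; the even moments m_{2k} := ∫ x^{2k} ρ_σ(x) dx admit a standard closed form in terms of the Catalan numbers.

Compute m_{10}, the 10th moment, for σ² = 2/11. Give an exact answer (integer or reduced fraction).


By the scaled semicircle moment identity, m_{2k} = σ^{2k} · C_k with k = 5.
C_5 = (1/(k+1)) · C(2k, k) = (1/6) · C(10, 5) = (1/6) · 252 = 42.
σ^{2k} = (σ²)^k = (2/11)^5 = 32/161051.

Therefore m_{10} = σ^{10} · C_5 = (32/161051) · 42 = 1344/161051.


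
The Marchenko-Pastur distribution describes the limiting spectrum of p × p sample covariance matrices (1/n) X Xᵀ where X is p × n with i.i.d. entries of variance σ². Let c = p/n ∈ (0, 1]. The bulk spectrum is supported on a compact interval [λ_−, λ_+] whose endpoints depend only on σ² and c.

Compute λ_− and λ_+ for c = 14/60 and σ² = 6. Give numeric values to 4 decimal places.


c = 14/60 = 0.233333; √c = 0.483046.
λ_− = σ² (1 − √c)² = 6 · (1 − 0.483046)² = 6 · (0.516954)² = 1.603449.
λ_+ = σ² (1 + √c)² = 6 · (1 + 0.483046)² = 6 · (1.483046)² = 13.196551.

Rounded to 4 decimal places: λ_− ≈ 1.6034, λ_+ ≈ 13.1966.


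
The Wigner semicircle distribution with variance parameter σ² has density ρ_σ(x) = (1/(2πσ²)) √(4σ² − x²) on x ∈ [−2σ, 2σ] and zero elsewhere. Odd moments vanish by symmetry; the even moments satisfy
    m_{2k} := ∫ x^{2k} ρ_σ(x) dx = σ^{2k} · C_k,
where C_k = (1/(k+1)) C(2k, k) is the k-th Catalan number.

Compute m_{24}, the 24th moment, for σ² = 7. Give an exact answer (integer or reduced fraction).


By the scaled semicircle moment identity, m_{2k} = σ^{2k} · C_k with k = 12.
C_12 = (1/(k+1)) · C(2k, k) = (1/13) · C(24, 12) = (1/13) · 2704156 = 208012.
σ^{2k} = (σ²)^k = (7)^12 = 13841287201.

Therefore m_{24} = σ^{24} · C_12 = 13841287201 · 208012 = 2879153833254412.


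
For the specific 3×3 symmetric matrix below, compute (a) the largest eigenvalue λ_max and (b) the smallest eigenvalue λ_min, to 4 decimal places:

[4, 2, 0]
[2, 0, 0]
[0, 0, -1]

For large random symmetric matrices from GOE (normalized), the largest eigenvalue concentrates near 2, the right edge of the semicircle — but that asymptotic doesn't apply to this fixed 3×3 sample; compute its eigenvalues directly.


Since M is real symmetric, all three eigenvalues are real; they are the roots of det(λI − M) = λ³ − (tr M) λ² + s λ − det M, where s is the sum of the principal 2×2 minors.
tr M = 4 + 0 + (-1) = 3.
s = (4·0 − 2²) + (4·(-1) − 0²) + (0·(-1) − 0²) = -4 + (-4) + 0 = -8.
det M (expand along row 1) = 4·0 − 2·(-2) + 0·0 = 4.
Characteristic polynomial: λ³ − 3λ² − 8λ − 4 = 0.
Substitute λ = y + (tr M)/3 = y + 1.000000 to remove the quadratic term: y³ + p·y + q = 0 with p = s − (tr M)²/3 = -11.000000 and q = −2(tr M)³/27 + (tr M)·s/3 − det M = -14.000000.
Three real roots ⇒ use the trigonometric (Viète) form: r = 2√(−p/3) = 3.829708, φ = arccos(3q/(p·r)) = arccos(0.996990) = 0.077605 rad.
y_k = r·cos(φ/3 − 2πk/3) for k = 0, 1, 2 gives y = 3.828427, -1.828427, -2.000000.
λ_k = y_k + 1.000000 gives λ = 4.8284, -0.8284, -1.0000 (check: the sum is 3.0000 = tr M).

Hence λ_max = 4.8284 and λ_min = -1.0000.


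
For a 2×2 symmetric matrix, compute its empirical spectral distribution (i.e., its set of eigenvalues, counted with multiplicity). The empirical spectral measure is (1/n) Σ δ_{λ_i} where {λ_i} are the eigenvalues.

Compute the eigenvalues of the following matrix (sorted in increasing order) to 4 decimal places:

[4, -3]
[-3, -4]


Since M is real symmetric, both eigenvalues are real; they are the roots of det(λI − M) = λ² − (tr M) λ + det M.
tr M = 4 + (-4) = 0.
det M = 4·(-4) − (-3)² = -16 − 9 = -25.
Characteristic polynomial: λ² − 25 = 0.
Discriminant Δ = (tr M)² − 4·det M = 0 − (-100) = 100; √Δ = 10.000000.
λ = (tr M ± √Δ)/2 = (0 ± 10.000000)/2, giving (tr M − √Δ)/2 = -5.0000 and (tr M + √Δ)/2 = 5.0000.

Eigenvalues sorted in increasing order: [-5.0000, 5.0000].


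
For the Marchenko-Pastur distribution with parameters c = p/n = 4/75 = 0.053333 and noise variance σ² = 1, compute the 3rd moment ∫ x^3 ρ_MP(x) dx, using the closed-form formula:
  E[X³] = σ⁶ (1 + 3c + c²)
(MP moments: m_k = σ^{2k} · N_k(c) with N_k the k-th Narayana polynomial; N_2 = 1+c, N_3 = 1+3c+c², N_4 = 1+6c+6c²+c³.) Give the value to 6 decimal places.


E[X³] = σ⁶ (1 + 3c + c²) (third MP moment). With σ² = 1 (so σ⁶ = 1) and c = 4/75 = 0.053333: E[X³] = 1 · (1 + 3·0.053333 + (0.053333)²) = 1 · 1.162844.

So E[X^3] = 1.162844.


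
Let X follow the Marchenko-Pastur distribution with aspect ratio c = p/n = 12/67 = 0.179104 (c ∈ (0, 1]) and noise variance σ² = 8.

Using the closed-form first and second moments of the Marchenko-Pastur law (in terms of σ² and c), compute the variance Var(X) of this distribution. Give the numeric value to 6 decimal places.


Recall the MP moments m_1 = E[X] = σ² and m_2 = E[X²] = σ⁴ (1 + c).
m_1 = E[X] = σ² = 8, so m_1² = 64.
m_2 = E[X²] = σ⁴ (1 + c) = 64 · (1 + 0.179104) = 64 · 1.179104 = 75.462687.
(Note m_2 − m_1² simplifies to c · σ⁴ = 0.179104 · 64.)

Var(X) = m_2 − m_1² = 75.462687 − 64 = 11.462687.


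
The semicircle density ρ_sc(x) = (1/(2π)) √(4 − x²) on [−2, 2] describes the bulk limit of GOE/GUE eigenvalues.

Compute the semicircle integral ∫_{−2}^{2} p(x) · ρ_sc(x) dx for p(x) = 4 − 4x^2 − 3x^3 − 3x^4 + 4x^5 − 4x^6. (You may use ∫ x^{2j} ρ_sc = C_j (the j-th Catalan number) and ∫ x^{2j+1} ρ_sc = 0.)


Write p(x) = Σ a_i x^i, split into monomials and integrate each against ρ_sc separately.
Using ∫ x^{2j} ρ_sc = C_j = (1/(j+1)) C(2j, j) (Catalan numbers) and ∫ x^{2j+1} ρ_sc = 0 (odd monomials vanish by symmetry):
  i = 0 (even): a_0 · C_{0} = 4 · 1 = 4
  i = 2 (even): a_2 · C_{1} = -4 · 1 = -4
  i = 3 (odd): ∫ x^3 ρ_sc = 0 (vanishes)
  i = 4 (even): a_4 · C_{2} = -3 · 2 = -6
  i = 5 (odd): ∫ x^5 ρ_sc = 0 (vanishes)
  i = 6 (even): a_6 · C_{3} = -4 · 5 = -20

Summing the contributions: ∫_{−2}^{2} p(x) ρ_sc(x) dx = 4 + (-4) + (-6) + (-20) = -26.


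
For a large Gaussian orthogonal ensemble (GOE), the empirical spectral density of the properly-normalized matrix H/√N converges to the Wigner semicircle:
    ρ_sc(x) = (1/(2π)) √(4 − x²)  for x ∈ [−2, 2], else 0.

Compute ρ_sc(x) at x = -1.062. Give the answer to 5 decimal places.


ρ_sc(x) = (1/(2π)) √(4 − x²). With x = -1.062:
  4 − x² = 4 − (-1.062)² = 4 − 1.127844 = 2.872156.
  √(4 − x²) = 1.694744.
  1/(2π) = 0.159155.
  ρ_sc(-1.062) = 0.159155 · 1.694744 = 0.269727.

Rounded to 5 decimal places: ρ_sc(-1.062) ≈ 0.26973.


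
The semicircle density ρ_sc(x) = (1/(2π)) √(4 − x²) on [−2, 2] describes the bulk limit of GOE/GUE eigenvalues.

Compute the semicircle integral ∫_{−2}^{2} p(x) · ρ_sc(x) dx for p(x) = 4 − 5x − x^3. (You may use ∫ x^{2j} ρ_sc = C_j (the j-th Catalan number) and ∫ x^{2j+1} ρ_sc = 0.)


Write p(x) = Σ a_i x^i, split into monomials and integrate each against ρ_sc separately.
Using ∫ x^{2j} ρ_sc = C_j = (1/(j+1)) C(2j, j) (Catalan numbers) and ∫ x^{2j+1} ρ_sc = 0 (odd monomials vanish by symmetry):
  i = 0 (even): a_0 · C_{0} = 4 · 1 = 4
  i = 1 (odd): ∫ x^1 ρ_sc = 0 (vanishes)
  i = 3 (odd): ∫ x^3 ρ_sc = 0 (vanishes)

Summing the contributions: ∫_{−2}^{2} p(x) ρ_sc(x) dx = 4.


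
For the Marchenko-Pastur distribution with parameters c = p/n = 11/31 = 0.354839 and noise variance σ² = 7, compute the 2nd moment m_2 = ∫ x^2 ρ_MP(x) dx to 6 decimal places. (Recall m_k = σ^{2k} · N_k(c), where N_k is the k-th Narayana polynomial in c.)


E[X²] = σ⁴ (1 + c) (second MP moment). With σ² = 7 (so σ⁴ = 49) and c = 11/31 = 0.354839: E[X²] = 49 · (1 + 0.354839) = 49 · 1.354839.

So E[X^2] = 66.387097.


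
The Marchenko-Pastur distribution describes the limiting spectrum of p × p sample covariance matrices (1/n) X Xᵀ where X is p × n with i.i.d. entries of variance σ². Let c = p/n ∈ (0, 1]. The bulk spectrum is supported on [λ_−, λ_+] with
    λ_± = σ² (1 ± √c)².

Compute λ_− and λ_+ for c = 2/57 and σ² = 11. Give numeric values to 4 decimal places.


c = 2/57 = 0.035088; √c = 0.187317.
λ_− = σ² (1 − √c)² = 11 · (1 − 0.187317)² = 11 · (0.812683)² = 7.264987.
λ_+ = σ² (1 + √c)² = 11 · (1 + 0.187317)² = 11 · (1.187317)² = 15.506942.

Rounded to 4 decimal places: λ_− ≈ 7.2650, λ_+ ≈ 15.5069.


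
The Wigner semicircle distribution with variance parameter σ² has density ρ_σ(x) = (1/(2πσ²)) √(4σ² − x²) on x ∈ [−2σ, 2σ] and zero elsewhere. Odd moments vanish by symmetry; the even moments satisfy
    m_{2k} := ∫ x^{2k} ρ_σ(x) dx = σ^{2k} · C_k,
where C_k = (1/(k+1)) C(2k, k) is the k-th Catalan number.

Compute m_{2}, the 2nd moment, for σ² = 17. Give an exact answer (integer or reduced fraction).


By the scaled semicircle moment identity, m_{2k} = σ^{2k} · C_k with k = 1.
C_1 = (1/(k+1)) · C(2k, k) = (1/2) · C(2, 1) = (1/2) · 2 = 1.
σ^{2k} = (σ²)^k = (17)^1 = 17.

Therefore m_{2} = σ^{2} · C_1 = 17 · 1 = 17.


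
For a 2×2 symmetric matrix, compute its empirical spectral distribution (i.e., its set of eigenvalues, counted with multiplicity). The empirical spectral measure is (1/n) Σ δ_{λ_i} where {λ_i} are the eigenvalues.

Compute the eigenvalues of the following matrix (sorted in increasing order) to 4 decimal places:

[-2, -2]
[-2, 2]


Since M is real symmetric, both eigenvalues are real; they are the roots of det(λI − M) = λ² − (tr M) λ + det M.
tr M = -2 + 2 = 0.
det M = (-2)·2 − (-2)² = -4 − 4 = -8.
Characteristic polynomial: λ² − 8 = 0.
Discriminant Δ = (tr M)² − 4·det M = 0 − (-32) = 32; √Δ = 5.656854.
λ = (tr M ± √Δ)/2 = (0 ± 5.656854)/2, giving (tr M − √Δ)/2 = -2.8284 and (tr M + √Δ)/2 = 2.8284.

Eigenvalues sorted in increasing order: [-2.8284, 2.8284].
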